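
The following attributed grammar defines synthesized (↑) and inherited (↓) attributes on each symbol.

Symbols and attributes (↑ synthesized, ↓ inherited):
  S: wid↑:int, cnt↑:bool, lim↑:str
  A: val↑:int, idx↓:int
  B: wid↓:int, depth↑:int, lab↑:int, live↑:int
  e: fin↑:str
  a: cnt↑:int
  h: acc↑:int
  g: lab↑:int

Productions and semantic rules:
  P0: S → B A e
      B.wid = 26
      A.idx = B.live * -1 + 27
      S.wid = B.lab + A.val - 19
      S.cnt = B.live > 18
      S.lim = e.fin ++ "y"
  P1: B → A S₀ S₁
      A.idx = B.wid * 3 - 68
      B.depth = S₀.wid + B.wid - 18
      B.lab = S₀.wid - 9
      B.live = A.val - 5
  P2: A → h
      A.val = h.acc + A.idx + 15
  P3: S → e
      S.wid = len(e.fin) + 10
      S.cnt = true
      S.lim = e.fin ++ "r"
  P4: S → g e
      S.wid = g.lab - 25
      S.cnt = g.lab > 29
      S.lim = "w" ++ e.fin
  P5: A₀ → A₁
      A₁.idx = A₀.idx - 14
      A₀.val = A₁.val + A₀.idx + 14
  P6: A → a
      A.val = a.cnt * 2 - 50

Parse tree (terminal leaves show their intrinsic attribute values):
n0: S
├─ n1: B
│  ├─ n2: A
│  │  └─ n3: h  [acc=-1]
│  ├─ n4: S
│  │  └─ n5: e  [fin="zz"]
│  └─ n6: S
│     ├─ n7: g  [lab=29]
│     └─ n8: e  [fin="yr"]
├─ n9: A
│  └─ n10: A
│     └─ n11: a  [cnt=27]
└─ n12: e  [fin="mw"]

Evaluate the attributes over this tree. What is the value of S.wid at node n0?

10

1. n1.wid = 26  [26]
2. n2.idx = 10  [B.wid * 3 - 68]
3. n3.acc = -1  [terminal]
4. n2.val = 24  [h.acc + A.idx + 15]
5. n5.fin = "zz"  [terminal]
6. n4.wid = 12  [len(e.fin) + 10]
7. n4.cnt = true  [true]
8. n4.lim = "zzr"  [e.fin ++ "r"]
9. n7.lab = 29  [terminal]
10. n8.fin = "yr"  [terminal]
11. n6.wid = 4  [g.lab - 25]
12. n6.cnt = false  [g.lab > 29]
13. n6.lim = "wyr"  ["w" ++ e.fin]
14. n1.depth = 20  [S₀.wid + B.wid - 18]
15. n1.lab = 3  [S₀.wid - 9]
16. n1.live = 19  [A.val - 5]
17. n9.idx = 8  [B.live * -1 + 27]
18. n10.idx = -6  [A₀.idx - 14]
19. n11.cnt = 27  [terminal]
20. n10.val = 4  [a.cnt * 2 - 50]
21. n9.val = 26  [A₁.val + A₀.idx + 14]
22. n12.fin = "mw"  [terminal]
23. n0.wid = 10  [B.lab + A.val - 19]
24. n0.cnt = true  [B.live > 18]
25. n0.lim = "mwy"  [e.fin ++ "y"]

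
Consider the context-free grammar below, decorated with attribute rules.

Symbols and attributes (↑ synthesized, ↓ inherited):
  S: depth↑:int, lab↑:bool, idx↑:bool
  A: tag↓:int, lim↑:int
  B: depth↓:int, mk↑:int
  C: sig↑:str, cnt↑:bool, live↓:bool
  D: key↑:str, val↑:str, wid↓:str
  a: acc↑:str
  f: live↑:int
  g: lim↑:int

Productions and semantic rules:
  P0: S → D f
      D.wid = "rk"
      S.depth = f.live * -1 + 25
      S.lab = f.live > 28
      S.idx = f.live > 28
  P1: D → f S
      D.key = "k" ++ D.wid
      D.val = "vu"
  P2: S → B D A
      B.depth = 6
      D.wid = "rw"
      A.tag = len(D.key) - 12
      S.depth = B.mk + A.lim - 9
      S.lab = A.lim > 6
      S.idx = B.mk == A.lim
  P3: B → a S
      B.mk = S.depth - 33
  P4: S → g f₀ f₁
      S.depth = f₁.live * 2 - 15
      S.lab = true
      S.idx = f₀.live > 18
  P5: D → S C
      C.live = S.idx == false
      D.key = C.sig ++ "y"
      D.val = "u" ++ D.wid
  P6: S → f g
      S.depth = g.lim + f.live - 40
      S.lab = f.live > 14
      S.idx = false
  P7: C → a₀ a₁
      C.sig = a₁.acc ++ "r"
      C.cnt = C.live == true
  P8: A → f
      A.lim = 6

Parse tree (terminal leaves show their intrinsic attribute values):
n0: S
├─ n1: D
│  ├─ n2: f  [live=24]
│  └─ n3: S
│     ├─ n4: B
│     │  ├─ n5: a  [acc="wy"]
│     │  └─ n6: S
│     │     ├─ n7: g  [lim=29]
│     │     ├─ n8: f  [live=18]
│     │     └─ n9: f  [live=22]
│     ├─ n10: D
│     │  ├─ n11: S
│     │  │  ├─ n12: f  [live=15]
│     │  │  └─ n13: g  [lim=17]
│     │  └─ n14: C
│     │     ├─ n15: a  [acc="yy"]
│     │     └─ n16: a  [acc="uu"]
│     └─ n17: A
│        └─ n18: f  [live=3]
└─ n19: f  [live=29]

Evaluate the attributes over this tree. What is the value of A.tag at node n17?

-8

1. n1.wid = "rk"  ["rk"]
2. n2.live = 24  [terminal]
3. n4.depth = 6  [6]
4. n5.acc = "wy"  [terminal]
5. n7.lim = 29  [terminal]
6. n8.live = 18  [terminal]
7. n9.live = 22  [terminal]
8. n6.depth = 29  [f₁.live * 2 - 15]
9. n6.lab = true  [true]
10. n6.idx = false  [f₀.live > 18]
11. n4.mk = -4  [S.depth - 33]
12. n10.wid = "rw"  ["rw"]
13. n12.live = 15  [terminal]
14. n13.lim = 17  [terminal]
15. n11.depth = -8  [g.lim + f.live - 40]
16. n11.lab = true  [f.live > 14]
17. n11.idx = false  [false]
18. n14.live = true  [S.idx == false]
19. n15.acc = "yy"  [terminal]
20. n16.acc = "uu"  [terminal]
21. n14.sig = "uur"  [a₁.acc ++ "r"]
22. n14.cnt = true  [C.live == true]
23. n10.key = "uury"  [C.sig ++ "y"]
24. n10.val = "urw"  ["u" ++ D.wid]
25. n17.tag = -8  [len(D.key) - 12]
26. n18.live = 3  [terminal]
27. n17.lim = 6  [6]
28. n3.depth = -7  [B.mk + A.lim - 9]
29. n3.lab = false  [A.lim > 6]
30. n3.idx = false  [B.mk == A.lim]
31. n1.key = "krk"  ["k" ++ D.wid]
32. n1.val = "vu"  ["vu"]
33. n19.live = 29  [terminal]
34. n0.depth = -4  [f.live * -1 + 25]
35. n0.lab = true  [f.live > 28]
36. n0.idx = true  [f.live > 28]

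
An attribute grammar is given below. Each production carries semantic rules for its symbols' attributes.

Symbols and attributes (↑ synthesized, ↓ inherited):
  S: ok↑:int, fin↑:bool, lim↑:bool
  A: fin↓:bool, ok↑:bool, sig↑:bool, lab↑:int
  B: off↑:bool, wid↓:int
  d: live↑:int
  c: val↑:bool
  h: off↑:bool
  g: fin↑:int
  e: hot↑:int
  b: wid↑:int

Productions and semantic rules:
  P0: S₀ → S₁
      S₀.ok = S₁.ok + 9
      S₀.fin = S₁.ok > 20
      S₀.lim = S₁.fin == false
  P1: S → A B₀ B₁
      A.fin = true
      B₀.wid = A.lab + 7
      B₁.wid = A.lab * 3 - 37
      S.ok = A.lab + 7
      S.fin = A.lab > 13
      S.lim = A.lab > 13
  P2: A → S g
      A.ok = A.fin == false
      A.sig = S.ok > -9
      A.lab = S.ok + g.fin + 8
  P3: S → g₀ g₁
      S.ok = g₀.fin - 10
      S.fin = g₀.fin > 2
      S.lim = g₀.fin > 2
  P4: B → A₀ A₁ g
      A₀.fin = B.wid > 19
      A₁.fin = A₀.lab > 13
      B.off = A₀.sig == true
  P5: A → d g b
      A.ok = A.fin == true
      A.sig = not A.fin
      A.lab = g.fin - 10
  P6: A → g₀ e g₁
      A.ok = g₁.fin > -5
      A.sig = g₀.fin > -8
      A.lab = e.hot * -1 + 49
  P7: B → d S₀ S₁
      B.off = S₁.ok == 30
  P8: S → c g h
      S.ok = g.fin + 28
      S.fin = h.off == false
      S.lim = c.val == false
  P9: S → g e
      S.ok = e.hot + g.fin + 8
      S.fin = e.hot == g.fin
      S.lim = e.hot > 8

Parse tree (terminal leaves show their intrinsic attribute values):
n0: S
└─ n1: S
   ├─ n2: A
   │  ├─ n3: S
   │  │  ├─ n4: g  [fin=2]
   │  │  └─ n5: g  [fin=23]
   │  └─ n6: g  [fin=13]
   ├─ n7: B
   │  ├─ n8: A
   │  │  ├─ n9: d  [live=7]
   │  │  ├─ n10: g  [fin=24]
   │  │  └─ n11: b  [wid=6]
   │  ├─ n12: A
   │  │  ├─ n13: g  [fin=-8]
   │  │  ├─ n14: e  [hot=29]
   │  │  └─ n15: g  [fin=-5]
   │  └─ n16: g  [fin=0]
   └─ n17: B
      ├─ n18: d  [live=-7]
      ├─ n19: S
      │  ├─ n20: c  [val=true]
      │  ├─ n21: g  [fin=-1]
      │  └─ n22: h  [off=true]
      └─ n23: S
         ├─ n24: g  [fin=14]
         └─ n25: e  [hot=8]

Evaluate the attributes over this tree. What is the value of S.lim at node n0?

1. n2.fin = true  [true]
2. n4.fin = 2  [terminal]
3. n5.fin = 23  [terminal]
4. n3.ok = -8  [g₀.fin - 10]
5. n3.fin = false  [g₀.fin > 2]
6. n3.lim = false  [g₀.fin > 2]
7. n6.fin = 13  [terminal]
8. n2.ok = false  [A.fin == false]
9. n2.sig = true  [S.ok > -9]
10. n2.lab = 13  [S.ok + g.fin + 8]
11. n7.wid = 20  [A.lab + 7]
12. n8.fin = true  [B.wid > 19]
13. n9.live = 7  [terminal]
14. n10.fin = 24  [terminal]
15. n11.wid = 6  [terminal]
16. n8.ok = true  [A.fin == true]
17. n8.sig = false  [not A.fin]
18. n8.lab = 14  [g.fin - 10]
19. n12.fin = true  [A₀.lab > 13]
20. n13.fin = -8  [terminal]
21. n14.hot = 29  [terminal]
22. n15.fin = -5  [terminal]
23. n12.ok = false  [g₁.fin > -5]
24. n12.sig = false  [g₀.fin > -8]
25. n12.lab = 20  [e.hot * -1 + 49]
26. n16.fin = 0  [terminal]
27. n7.off = false  [A₀.sig == true]
28. n17.wid = 2  [A.lab * 3 - 37]
29. n18.live = -7  [terminal]
30. n20.val = true  [terminal]
31. n21.fin = -1  [terminal]
32. n22.off = true  [terminal]
33. n19.ok = 27  [g.fin + 28]
34. n19.fin = false  [h.off == false]
35. n19.lim = false  [c.val == false]
36. n24.fin = 14  [terminal]
37. n25.hot = 8  [terminal]
38. n23.ok = 30  [e.hot + g.fin + 8]
39. n23.fin = false  [e.hot == g.fin]
40. n23.lim = false  [e.hot > 8]
41. n17.off = true  [S₁.ok == 30]
42. n1.ok = 20  [A.lab + 7]
43. n1.fin = false  [A.lab > 13]
44. n1.lim = false  [A.lab > 13]
45. n0.ok = 29  [S₁.ok + 9]
46. n0.fin = false  [S₁.ok > 20]
47. n0.lim = true  [S₁.fin == false]

true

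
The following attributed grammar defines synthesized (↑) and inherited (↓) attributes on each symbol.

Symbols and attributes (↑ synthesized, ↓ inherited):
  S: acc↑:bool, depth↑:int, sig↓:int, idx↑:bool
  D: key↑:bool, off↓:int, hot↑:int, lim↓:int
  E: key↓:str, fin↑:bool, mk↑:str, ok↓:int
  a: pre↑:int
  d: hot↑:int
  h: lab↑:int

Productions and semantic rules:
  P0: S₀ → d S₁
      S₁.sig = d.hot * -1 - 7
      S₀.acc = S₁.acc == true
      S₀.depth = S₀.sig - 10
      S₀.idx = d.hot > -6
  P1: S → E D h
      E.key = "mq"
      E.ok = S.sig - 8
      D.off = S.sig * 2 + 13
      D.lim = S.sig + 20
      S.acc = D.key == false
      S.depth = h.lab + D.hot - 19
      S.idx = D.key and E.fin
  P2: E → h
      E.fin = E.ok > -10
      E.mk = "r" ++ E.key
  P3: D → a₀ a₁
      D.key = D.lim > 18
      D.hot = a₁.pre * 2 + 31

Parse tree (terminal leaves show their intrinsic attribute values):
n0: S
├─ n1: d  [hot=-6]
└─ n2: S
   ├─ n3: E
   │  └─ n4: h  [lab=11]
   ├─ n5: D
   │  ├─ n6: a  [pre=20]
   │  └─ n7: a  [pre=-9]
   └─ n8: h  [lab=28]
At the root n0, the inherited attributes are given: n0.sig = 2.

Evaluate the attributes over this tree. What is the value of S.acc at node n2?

1. n0.sig = 2  [given at root]
2. n1.hot = -6  [terminal]
3. n2.sig = -1  [d.hot * -1 - 7]
4. n3.key = "mq"  ["mq"]
5. n3.ok = -9  [S.sig - 8]
6. n4.lab = 11  [terminal]
7. n3.fin = true  [E.ok > -10]
8. n3.mk = "rmq"  ["r" ++ E.key]
9. n5.off = 11  [S.sig * 2 + 13]
10. n5.lim = 19  [S.sig + 20]
11. n6.pre = 20  [terminal]
12. n7.pre = -9  [terminal]
13. n5.key = true  [D.lim > 18]
14. n5.hot = 13  [a₁.pre * 2 + 31]
15. n8.lab = 28  [terminal]
16. n2.acc = false  [D.key == false]
17. n2.depth = 22  [h.lab + D.hot - 19]
18. n2.idx = true  [D.key and E.fin]
19. n0.acc = false  [S₁.acc == true]
20. n0.depth = -8  [S₀.sig - 10]
21. n0.idx = false  [d.hot > -6]

false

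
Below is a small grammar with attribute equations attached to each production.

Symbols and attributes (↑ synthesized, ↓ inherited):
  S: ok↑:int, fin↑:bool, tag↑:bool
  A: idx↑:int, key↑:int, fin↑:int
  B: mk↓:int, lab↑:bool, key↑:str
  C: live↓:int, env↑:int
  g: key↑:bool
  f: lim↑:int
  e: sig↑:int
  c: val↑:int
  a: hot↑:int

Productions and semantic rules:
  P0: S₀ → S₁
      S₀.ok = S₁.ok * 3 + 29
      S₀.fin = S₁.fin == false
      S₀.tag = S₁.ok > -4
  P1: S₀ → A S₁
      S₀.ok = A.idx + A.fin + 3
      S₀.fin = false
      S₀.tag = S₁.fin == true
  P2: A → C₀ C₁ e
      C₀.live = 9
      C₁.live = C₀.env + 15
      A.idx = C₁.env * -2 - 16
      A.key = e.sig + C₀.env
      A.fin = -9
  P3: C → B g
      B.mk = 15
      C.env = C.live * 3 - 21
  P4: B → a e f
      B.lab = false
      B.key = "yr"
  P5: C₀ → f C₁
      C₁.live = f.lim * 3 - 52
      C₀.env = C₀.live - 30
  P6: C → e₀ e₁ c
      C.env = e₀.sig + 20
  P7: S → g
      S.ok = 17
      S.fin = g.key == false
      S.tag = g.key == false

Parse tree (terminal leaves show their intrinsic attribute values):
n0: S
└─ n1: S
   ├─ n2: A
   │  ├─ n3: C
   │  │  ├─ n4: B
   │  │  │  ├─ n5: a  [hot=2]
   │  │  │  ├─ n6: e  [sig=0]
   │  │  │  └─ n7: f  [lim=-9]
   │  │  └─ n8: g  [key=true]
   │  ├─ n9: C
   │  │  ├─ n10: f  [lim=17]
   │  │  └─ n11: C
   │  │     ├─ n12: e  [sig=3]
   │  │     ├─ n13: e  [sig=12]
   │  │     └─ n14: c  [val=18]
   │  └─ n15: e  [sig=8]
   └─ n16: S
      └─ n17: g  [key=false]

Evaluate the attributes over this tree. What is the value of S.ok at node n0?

17

1. n3.live = 9  [9]
2. n4.mk = 15  [15]
3. n5.hot = 2  [terminal]
4. n6.sig = 0  [terminal]
5. n7.lim = -9  [terminal]
6. n4.lab = false  [false]
7. n4.key = "yr"  ["yr"]
8. n8.key = true  [terminal]
9. n3.env = 6  [C.live * 3 - 21]
10. n9.live = 21  [C₀.env + 15]
11. n10.lim = 17  [terminal]
12. n11.live = -1  [f.lim * 3 - 52]
13. n12.sig = 3  [terminal]
14. n13.sig = 12  [terminal]
15. n14.val = 18  [terminal]
16. n11.env = 23  [e₀.sig + 20]
17. n9.env = -9  [C₀.live - 30]
18. n15.sig = 8  [terminal]
19. n2.idx = 2  [C₁.env * -2 - 16]
20. n2.key = 14  [e.sig + C₀.env]
21. n2.fin = -9  [-9]
22. n17.key = false  [terminal]
23. n16.ok = 17  [17]
24. n16.fin = true  [g.key == false]
25. n16.tag = true  [g.key == false]
26. n1.ok = -4  [A.idx + A.fin + 3]
27. n1.fin = false  [false]
28. n1.tag = true  [S₁.fin == true]
29. n0.ok = 17  [S₁.ok * 3 + 29]
30. n0.fin = true  [S₁.fin == false]
31. n0.tag = false  [S₁.ok > -4]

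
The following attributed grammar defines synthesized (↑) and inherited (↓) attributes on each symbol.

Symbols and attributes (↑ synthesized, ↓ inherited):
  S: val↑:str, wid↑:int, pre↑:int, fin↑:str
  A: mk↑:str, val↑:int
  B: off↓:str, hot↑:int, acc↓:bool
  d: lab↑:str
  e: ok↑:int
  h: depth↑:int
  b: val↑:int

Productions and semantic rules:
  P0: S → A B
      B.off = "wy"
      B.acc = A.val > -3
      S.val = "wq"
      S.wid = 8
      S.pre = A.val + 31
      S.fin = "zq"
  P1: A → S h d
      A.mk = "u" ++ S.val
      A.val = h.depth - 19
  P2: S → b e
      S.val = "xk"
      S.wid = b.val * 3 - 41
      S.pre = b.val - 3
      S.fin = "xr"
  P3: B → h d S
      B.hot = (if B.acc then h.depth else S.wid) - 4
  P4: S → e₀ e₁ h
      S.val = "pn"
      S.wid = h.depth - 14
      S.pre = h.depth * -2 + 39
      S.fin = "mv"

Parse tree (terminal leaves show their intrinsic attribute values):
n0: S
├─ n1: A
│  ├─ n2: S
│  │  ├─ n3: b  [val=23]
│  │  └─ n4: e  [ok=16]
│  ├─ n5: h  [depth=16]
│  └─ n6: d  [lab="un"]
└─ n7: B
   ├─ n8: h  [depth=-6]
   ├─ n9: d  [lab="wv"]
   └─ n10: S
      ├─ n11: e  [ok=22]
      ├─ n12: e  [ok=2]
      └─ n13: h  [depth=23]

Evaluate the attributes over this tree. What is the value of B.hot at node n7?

1. n3.val = 23  [terminal]
2. n4.ok = 16  [terminal]
3. n2.val = "xk"  ["xk"]
4. n2.wid = 28  [b.val * 3 - 41]
5. n2.pre = 20  [b.val - 3]
6. n2.fin = "xr"  ["xr"]
7. n5.depth = 16  [terminal]
8. n6.lab = "un"  [terminal]
9. n1.mk = "uxk"  ["u" ++ S.val]
10. n1.val = -3  [h.depth - 19]
11. n7.off = "wy"  ["wy"]
12. n7.acc = false  [A.val > -3]
13. n8.depth = -6  [terminal]
14. n9.lab = "wv"  [terminal]
15. n11.ok = 22  [terminal]
16. n12.ok = 2  [terminal]
17. n13.depth = 23  [terminal]
18. n10.val = "pn"  ["pn"]
19. n10.wid = 9  [h.depth - 14]
20. n10.pre = -7  [h.depth * -2 + 39]
21. n10.fin = "mv"  ["mv"]
22. n7.hot = 5  [(if B.acc then h.depth else S.wid) - 4]
23. n0.val = "wq"  ["wq"]
24. n0.wid = 8  [8]
25. n0.pre = 28  [A.val + 31]
26. n0.fin = "zq"  ["zq"]

5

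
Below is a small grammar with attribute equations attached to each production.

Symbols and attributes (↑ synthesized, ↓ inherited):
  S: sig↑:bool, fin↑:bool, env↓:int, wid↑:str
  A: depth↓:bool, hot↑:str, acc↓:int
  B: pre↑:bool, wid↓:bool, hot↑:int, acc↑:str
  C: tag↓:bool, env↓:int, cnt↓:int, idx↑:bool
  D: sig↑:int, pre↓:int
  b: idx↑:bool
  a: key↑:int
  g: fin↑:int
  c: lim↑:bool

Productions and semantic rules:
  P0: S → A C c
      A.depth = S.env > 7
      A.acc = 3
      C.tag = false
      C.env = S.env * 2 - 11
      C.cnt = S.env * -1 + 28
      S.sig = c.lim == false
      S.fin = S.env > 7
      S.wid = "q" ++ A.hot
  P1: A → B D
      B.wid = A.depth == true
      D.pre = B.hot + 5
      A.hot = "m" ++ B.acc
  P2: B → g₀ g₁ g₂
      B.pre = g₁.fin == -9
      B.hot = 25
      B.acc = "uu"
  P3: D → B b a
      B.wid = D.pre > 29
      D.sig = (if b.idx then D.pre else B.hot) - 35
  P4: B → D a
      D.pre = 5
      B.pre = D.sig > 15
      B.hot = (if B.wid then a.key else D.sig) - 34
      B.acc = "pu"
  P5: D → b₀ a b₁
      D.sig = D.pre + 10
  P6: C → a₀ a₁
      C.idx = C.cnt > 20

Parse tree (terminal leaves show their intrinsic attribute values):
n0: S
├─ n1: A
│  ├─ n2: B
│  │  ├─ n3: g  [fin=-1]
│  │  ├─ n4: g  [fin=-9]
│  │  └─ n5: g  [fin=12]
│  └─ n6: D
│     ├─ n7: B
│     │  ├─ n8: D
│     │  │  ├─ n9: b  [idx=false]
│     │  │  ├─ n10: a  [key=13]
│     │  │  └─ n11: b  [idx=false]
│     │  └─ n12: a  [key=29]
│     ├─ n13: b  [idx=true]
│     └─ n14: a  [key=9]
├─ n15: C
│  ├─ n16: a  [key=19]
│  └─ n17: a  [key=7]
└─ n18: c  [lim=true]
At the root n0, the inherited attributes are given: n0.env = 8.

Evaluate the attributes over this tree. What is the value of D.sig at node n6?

1. n0.env = 8  [given at root]
2. n1.depth = true  [S.env > 7]
3. n1.acc = 3  [3]
4. n2.wid = true  [A.depth == true]
5. n3.fin = -1  [terminal]
6. n4.fin = -9  [terminal]
7. n5.fin = 12  [terminal]
8. n2.pre = true  [g₁.fin == -9]
9. n2.hot = 25  [25]
10. n2.acc = "uu"  ["uu"]
11. n6.pre = 30  [B.hot + 5]
12. n7.wid = true  [D.pre > 29]
13. n8.pre = 5  [5]
14. n9.idx = false  [terminal]
15. n10.key = 13  [terminal]
16. n11.idx = false  [terminal]
17. n8.sig = 15  [D.pre + 10]
18. n12.key = 29  [terminal]
19. n7.pre = false  [D.sig > 15]
20. n7.hot = -5  [(if B.wid then a.key else D.sig) - 34]
21. n7.acc = "pu"  ["pu"]
22. n13.idx = true  [terminal]
23. n14.key = 9  [terminal]
24. n6.sig = -5  [(if b.idx then D.pre else B.hot) - 35]
25. n1.hot = "muu"  ["m" ++ B.acc]
26. n15.tag = false  [false]
27. n15.env = 5  [S.env * 2 - 11]
28. n15.cnt = 20  [S.env * -1 + 28]
29. n16.key = 19  [terminal]
30. n17.key = 7  [terminal]
31. n15.idx = false  [C.cnt > 20]
32. n18.lim = true  [terminal]
33. n0.sig = false  [c.lim == false]
34. n0.fin = true  [S.env > 7]
35. n0.wid = "qmuu"  ["q" ++ A.hot]

-5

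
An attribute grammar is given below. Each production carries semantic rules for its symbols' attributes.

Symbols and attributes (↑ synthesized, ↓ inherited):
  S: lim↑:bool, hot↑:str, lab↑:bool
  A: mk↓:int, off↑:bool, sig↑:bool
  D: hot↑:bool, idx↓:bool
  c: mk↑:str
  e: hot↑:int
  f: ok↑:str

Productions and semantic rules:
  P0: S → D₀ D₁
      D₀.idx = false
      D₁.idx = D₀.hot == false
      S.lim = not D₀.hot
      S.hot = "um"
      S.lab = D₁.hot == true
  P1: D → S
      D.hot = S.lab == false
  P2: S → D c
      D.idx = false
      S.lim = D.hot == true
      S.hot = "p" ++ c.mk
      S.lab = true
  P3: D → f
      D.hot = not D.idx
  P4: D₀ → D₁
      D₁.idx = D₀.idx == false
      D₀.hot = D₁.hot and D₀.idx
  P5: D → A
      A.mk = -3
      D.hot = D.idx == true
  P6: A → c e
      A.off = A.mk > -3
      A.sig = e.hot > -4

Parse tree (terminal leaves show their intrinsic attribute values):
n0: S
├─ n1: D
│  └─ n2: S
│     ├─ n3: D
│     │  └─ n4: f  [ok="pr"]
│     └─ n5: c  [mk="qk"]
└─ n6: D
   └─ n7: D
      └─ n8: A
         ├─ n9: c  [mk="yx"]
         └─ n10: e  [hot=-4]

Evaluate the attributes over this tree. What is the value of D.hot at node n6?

1. n1.idx = false  [false]
2. n3.idx = false  [false]
3. n4.ok = "pr"  [terminal]
4. n3.hot = true  [not D.idx]
5. n5.mk = "qk"  [terminal]
6. n2.lim = true  [D.hot == true]
7. n2.hot = "pqk"  ["p" ++ c.mk]
8. n2.lab = true  [true]
9. n1.hot = false  [S.lab == false]
10. n6.idx = true  [D₀.hot == false]
11. n7.idx = false  [D₀.idx == false]
12. n8.mk = -3  [-3]
13. n9.mk = "yx"  [terminal]
14. n10.hot = -4  [terminal]
15. n8.off = false  [A.mk > -3]
16. n8.sig = false  [e.hot > -4]
17. n7.hot = false  [D.idx == true]
18. n6.hot = false  [D₁.hot and D₀.idx]
19. n0.lim = true  [not D₀.hot]
20. n0.hot = "um"  ["um"]
21. n0.lab = false  [D₁.hot == true]

false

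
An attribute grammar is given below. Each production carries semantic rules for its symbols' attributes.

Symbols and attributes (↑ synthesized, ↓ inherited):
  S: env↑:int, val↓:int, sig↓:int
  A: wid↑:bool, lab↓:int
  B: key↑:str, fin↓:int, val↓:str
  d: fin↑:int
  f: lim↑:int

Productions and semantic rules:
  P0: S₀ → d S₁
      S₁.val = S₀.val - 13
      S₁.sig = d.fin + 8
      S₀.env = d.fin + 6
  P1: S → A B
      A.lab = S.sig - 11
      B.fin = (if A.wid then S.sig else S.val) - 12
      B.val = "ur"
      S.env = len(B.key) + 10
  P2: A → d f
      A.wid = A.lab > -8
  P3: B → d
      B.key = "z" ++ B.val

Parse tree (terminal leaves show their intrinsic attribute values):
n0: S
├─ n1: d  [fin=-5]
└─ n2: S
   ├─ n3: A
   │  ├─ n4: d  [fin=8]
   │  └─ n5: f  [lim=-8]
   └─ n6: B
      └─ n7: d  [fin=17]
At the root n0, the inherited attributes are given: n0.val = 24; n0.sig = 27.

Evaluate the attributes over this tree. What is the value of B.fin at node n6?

-1

1. n0.val = 24  [given at root]
2. n0.sig = 27  [given at root]
3. n1.fin = -5  [terminal]
4. n2.val = 11  [S₀.val - 13]
5. n2.sig = 3  [d.fin + 8]
6. n3.lab = -8  [S.sig - 11]
7. n4.fin = 8  [terminal]
8. n5.lim = -8  [terminal]
9. n3.wid = false  [A.lab > -8]
10. n6.fin = -1  [(if A.wid then S.sig else S.val) - 12]
11. n6.val = "ur"  ["ur"]
12. n7.fin = 17  [terminal]
13. n6.key = "zur"  ["z" ++ B.val]
14. n2.env = 13  [len(B.key) + 10]
15. n0.env = 1  [d.fin + 6]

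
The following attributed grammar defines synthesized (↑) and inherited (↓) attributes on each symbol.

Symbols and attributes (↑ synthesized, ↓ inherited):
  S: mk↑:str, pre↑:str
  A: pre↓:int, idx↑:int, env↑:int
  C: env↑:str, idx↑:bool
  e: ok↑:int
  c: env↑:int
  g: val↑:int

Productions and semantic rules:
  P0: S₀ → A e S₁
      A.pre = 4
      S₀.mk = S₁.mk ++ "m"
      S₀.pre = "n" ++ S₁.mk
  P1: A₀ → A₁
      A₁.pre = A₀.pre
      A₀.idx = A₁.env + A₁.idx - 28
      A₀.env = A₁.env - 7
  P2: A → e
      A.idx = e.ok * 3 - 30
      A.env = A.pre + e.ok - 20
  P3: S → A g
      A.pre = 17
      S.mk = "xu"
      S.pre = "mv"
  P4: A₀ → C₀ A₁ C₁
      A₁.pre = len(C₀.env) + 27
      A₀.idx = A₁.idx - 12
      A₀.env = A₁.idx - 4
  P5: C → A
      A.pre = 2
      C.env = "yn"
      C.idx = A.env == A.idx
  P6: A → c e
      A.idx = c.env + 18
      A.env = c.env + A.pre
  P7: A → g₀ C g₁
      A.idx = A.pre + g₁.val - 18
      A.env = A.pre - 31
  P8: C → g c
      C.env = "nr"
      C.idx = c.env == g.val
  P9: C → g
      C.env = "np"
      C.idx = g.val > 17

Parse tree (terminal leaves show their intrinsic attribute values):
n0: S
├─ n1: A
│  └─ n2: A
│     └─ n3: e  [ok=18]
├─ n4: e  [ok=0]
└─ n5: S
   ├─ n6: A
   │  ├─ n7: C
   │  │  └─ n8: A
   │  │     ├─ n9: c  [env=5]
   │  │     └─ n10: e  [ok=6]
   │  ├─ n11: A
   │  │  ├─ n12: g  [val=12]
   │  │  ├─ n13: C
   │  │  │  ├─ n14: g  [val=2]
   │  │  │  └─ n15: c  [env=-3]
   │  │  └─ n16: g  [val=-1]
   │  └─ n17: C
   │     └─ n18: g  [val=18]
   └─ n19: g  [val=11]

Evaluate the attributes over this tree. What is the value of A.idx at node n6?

1. n1.pre = 4  [4]
2. n2.pre = 4  [A₀.pre]
3. n3.ok = 18  [terminal]
4. n2.idx = 24  [e.ok * 3 - 30]
5. n2.env = 2  [A.pre + e.ok - 20]
6. n1.idx = -2  [A₁.env + A₁.idx - 28]
7. n1.env = -5  [A₁.env - 7]
8. n4.ok = 0  [terminal]
9. n6.pre = 17  [17]
10. n8.pre = 2  [2]
11. n9.env = 5  [terminal]
12. n10.ok = 6  [terminal]
13. n8.idx = 23  [c.env + 18]
14. n8.env = 7  [c.env + A.pre]
15. n7.env = "yn"  ["yn"]
16. n7.idx = false  [A.env == A.idx]
17. n11.pre = 29  [len(C₀.env) + 27]
18. n12.val = 12  [terminal]
19. n14.val = 2  [terminal]
20. n15.env = -3  [terminal]
21. n13.env = "nr"  ["nr"]
22. n13.idx = false  [c.env == g.val]
23. n16.val = -1  [terminal]
24. n11.idx = 10  [A.pre + g₁.val - 18]
25. n11.env = -2  [A.pre - 31]
26. n18.val = 18  [terminal]
27. n17.env = "np"  ["np"]
28. n17.idx = true  [g.val > 17]
29. n6.idx = -2  [A₁.idx - 12]
30. n6.env = 6  [A₁.idx - 4]
31. n19.val = 11  [terminal]
32. n5.mk = "xu"  ["xu"]
33. n5.pre = "mv"  ["mv"]
34. n0.mk = "xum"  [S₁.mk ++ "m"]
35. n0.pre = "nxu"  ["n" ++ S₁.mk]

-2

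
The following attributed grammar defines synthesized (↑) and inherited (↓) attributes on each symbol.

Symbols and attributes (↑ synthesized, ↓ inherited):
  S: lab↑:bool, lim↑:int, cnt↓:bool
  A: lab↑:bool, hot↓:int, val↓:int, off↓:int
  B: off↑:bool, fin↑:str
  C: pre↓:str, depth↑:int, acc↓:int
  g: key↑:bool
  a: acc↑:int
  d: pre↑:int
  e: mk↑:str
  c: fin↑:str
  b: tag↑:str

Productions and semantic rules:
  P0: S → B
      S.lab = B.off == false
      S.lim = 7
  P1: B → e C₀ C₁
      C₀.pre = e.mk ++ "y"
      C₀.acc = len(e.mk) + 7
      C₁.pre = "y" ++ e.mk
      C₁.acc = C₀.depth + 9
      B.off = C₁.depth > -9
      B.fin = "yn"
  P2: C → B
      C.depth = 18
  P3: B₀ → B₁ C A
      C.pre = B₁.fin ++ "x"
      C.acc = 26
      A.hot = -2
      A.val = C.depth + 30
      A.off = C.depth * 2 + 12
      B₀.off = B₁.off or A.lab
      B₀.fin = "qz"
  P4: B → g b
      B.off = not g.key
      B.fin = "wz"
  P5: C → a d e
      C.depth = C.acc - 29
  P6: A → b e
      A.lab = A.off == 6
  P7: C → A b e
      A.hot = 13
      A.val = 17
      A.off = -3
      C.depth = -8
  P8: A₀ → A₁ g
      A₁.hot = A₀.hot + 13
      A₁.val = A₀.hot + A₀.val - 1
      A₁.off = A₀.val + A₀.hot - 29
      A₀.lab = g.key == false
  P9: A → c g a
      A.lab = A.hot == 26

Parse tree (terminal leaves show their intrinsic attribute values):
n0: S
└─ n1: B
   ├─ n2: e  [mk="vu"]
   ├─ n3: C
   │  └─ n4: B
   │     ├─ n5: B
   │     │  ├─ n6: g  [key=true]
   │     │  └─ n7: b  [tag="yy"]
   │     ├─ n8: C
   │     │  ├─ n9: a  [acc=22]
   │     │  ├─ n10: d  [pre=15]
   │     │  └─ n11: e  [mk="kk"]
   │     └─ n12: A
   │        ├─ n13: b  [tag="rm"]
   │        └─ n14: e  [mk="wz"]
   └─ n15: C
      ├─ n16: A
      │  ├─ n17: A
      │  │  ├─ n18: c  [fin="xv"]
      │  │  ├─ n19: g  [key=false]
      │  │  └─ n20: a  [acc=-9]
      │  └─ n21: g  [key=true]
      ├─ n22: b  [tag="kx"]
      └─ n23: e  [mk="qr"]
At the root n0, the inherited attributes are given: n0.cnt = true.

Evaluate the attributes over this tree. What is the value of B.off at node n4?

1. n0.cnt = true  [given at root]
2. n2.mk = "vu"  [terminal]
3. n3.pre = "vuy"  [e.mk ++ "y"]
4. n3.acc = 9  [len(e.mk) + 7]
5. n6.key = true  [terminal]
6. n7.tag = "yy"  [terminal]
7. n5.off = false  [not g.key]
8. n5.fin = "wz"  ["wz"]
9. n8.pre = "wzx"  [B₁.fin ++ "x"]
10. n8.acc = 26  [26]
11. n9.acc = 22  [terminal]
12. n10.pre = 15  [terminal]
13. n11.mk = "kk"  [terminal]
14. n8.depth = -3  [C.acc - 29]
15. n12.hot = -2  [-2]
16. n12.val = 27  [C.depth + 30]
17. n12.off = 6  [C.depth * 2 + 12]
18. n13.tag = "rm"  [terminal]
19. n14.mk = "wz"  [terminal]
20. n12.lab = true  [A.off == 6]
21. n4.off = true  [B₁.off or A.lab]
22. n4.fin = "qz"  ["qz"]
23. n3.depth = 18  [18]
24. n15.pre = "yvu"  ["y" ++ e.mk]
25. n15.acc = 27  [C₀.depth + 9]
26. n16.hot = 13  [13]
27. n16.val = 17  [17]
28. n16.off = -3  [-3]
29. n17.hot = 26  [A₀.hot + 13]
30. n17.val = 29  [A₀.hot + A₀.val - 1]
31. n17.off = 1  [A₀.val + A₀.hot - 29]
32. n18.fin = "xv"  [terminal]
33. n19.key = false  [terminal]
34. n20.acc = -9  [terminal]
35. n17.lab = true  [A.hot == 26]
36. n21.key = true  [terminal]
37. n16.lab = false  [g.key == false]
38. n22.tag = "kx"  [terminal]
39. n23.mk = "qr"  [terminal]
40. n15.depth = -8  [-8]
41. n1.off = true  [C₁.depth > -9]
42. n1.fin = "yn"  ["yn"]
43. n0.lab = false  [B.off == false]
44. n0.lim = 7  [7]

true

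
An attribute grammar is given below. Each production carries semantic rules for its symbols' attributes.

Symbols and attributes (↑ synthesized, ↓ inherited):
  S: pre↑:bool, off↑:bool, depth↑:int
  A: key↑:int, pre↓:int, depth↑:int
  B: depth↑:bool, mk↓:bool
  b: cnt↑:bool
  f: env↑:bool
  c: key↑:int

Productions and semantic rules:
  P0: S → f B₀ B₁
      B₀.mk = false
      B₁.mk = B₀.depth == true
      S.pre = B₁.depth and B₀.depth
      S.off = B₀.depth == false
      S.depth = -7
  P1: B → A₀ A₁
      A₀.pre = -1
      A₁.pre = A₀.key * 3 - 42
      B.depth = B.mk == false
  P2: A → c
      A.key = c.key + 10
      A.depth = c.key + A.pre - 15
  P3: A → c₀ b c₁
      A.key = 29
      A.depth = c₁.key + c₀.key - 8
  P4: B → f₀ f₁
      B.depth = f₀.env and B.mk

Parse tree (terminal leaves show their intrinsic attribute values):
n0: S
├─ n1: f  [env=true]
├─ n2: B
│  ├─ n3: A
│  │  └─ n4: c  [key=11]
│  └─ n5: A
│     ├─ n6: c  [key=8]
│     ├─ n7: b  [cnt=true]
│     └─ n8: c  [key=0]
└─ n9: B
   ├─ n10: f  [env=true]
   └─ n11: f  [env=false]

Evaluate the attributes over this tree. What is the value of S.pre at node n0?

1. n1.env = true  [terminal]
2. n2.mk = false  [false]
3. n3.pre = -1  [-1]
4. n4.key = 11  [terminal]
5. n3.key = 21  [c.key + 10]
6. n3.depth = -5  [c.key + A.pre - 15]
7. n5.pre = 21  [A₀.key * 3 - 42]
8. n6.key = 8  [terminal]
9. n7.cnt = true  [terminal]
10. n8.key = 0  [terminal]
11. n5.key = 29  [29]
12. n5.depth = 0  [c₁.key + c₀.key - 8]
13. n2.depth = true  [B.mk == false]
14. n9.mk = true  [B₀.depth == true]
15. n10.env = true  [terminal]
16. n11.env = false  [terminal]
17. n9.depth = true  [f₀.env and B.mk]
18. n0.pre = true  [B₁.depth and B₀.depth]
19. n0.off = false  [B₀.depth == false]
20. n0.depth = -7  [-7]

true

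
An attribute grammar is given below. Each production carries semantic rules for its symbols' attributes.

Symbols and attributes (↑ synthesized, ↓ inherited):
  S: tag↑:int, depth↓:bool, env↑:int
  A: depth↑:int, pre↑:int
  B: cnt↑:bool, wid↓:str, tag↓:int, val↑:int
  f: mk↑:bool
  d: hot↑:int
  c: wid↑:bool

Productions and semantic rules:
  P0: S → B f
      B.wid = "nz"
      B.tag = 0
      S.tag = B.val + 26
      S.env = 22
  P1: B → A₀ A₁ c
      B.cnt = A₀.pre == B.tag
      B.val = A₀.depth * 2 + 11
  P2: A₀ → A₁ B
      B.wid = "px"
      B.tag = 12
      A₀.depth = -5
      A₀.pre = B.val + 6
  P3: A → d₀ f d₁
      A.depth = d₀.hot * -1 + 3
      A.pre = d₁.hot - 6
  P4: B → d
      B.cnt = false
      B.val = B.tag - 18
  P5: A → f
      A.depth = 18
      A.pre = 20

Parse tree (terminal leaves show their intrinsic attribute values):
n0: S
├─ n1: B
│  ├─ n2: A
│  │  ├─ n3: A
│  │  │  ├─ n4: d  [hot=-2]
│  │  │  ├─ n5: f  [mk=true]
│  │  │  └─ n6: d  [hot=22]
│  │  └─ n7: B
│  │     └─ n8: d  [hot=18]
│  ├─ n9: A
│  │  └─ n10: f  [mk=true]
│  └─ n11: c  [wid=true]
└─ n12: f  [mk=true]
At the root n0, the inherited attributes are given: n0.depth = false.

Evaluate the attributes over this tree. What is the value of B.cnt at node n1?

true

1. n0.depth = false  [given at root]
2. n1.wid = "nz"  ["nz"]
3. n1.tag = 0  [0]
4. n4.hot = -2  [terminal]
5. n5.mk = true  [terminal]
6. n6.hot = 22  [terminal]
7. n3.depth = 5  [d₀.hot * -1 + 3]
8. n3.pre = 16  [d₁.hot - 6]
9. n7.wid = "px"  ["px"]
10. n7.tag = 12  [12]
11. n8.hot = 18  [terminal]
12. n7.cnt = false  [false]
13. n7.val = -6  [B.tag - 18]
14. n2.depth = -5  [-5]
15. n2.pre = 0  [B.val + 6]
16. n10.mk = true  [terminal]
17. n9.depth = 18  [18]
18. n9.pre = 20  [20]
19. n11.wid = true  [terminal]
20. n1.cnt = true  [A₀.pre == B.tag]
21. n1.val = 1  [A₀.depth * 2 + 11]
22. n12.mk = true  [terminal]
23. n0.tag = 27  [B.val + 26]
24. n0.env = 22  [22]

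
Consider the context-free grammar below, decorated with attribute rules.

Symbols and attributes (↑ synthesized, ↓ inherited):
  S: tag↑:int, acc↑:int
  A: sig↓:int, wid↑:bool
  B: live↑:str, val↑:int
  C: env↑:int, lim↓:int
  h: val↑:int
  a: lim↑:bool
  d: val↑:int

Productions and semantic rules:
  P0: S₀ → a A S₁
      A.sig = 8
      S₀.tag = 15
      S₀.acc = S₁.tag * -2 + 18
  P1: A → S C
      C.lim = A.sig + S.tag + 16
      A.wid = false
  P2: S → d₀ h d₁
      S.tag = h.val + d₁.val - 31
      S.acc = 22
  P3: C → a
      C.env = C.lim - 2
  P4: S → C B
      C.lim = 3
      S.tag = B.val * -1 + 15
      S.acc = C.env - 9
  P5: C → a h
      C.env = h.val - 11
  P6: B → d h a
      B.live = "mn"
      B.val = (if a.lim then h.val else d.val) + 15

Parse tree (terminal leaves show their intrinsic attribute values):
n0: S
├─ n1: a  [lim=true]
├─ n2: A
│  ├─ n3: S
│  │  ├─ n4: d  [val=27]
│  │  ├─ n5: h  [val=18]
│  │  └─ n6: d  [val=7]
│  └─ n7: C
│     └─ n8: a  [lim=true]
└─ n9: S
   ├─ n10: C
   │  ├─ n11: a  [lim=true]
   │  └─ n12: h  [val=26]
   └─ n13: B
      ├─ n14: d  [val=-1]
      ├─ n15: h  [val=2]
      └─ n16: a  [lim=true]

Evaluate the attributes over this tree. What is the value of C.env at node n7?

1. n1.lim = true  [terminal]
2. n2.sig = 8  [8]
3. n4.val = 27  [terminal]
4. n5.val = 18  [terminal]
5. n6.val = 7  [terminal]
6. n3.tag = -6  [h.val + d₁.val - 31]
7. n3.acc = 22  [22]
8. n7.lim = 18  [A.sig + S.tag + 16]
9. n8.lim = true  [terminal]
10. n7.env = 16  [C.lim - 2]
11. n2.wid = false  [false]
12. n10.lim = 3  [3]
13. n11.lim = true  [terminal]
14. n12.val = 26  [terminal]
15. n10.env = 15  [h.val - 11]
16. n14.val = -1  [terminal]
17. n15.val = 2  [terminal]
18. n16.lim = true  [terminal]
19. n13.live = "mn"  ["mn"]
20. n13.val = 17  [(if a.lim then h.val else d.val) + 15]
21. n9.tag = -2  [B.val * -1 + 15]
22. n9.acc = 6  [C.env - 9]
23. n0.tag = 15  [15]
24. n0.acc = 22  [S₁.tag * -2 + 18]

16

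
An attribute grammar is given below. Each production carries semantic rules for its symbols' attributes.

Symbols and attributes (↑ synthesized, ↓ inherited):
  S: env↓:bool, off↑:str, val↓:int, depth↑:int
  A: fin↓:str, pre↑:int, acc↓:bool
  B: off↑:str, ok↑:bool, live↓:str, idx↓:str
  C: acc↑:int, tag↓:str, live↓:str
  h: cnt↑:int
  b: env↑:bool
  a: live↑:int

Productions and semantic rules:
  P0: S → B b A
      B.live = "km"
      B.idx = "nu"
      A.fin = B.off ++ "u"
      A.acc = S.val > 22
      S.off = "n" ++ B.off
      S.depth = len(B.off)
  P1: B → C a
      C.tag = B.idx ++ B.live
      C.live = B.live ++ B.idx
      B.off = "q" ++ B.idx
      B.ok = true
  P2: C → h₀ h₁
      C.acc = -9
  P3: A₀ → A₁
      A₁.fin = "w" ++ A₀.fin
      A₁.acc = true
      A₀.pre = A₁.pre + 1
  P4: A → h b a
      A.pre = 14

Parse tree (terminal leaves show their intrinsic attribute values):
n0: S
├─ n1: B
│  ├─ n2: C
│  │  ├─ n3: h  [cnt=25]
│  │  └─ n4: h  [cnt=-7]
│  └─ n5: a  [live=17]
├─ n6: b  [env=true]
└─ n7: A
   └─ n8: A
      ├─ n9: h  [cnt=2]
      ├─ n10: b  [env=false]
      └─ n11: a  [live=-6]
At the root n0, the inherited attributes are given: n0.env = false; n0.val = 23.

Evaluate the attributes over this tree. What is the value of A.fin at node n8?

"wqnuu"

1. n0.env = false  [given at root]
2. n0.val = 23  [given at root]
3. n1.live = "km"  ["km"]
4. n1.idx = "nu"  ["nu"]
5. n2.tag = "nukm"  [B.idx ++ B.live]
6. n2.live = "kmnu"  [B.live ++ B.idx]
7. n3.cnt = 25  [terminal]
8. n4.cnt = -7  [terminal]
9. n2.acc = -9  [-9]
10. n5.live = 17  [terminal]
11. n1.off = "qnu"  ["q" ++ B.idx]
12. n1.ok = true  [true]
13. n6.env = true  [terminal]
14. n7.fin = "qnuu"  [B.off ++ "u"]
15. n7.acc = true  [S.val > 22]
16. n8.fin = "wqnuu"  ["w" ++ A₀.fin]
17. n8.acc = true  [true]
18. n9.cnt = 2  [terminal]
19. n10.env = false  [terminal]
20. n11.live = -6  [terminal]
21. n8.pre = 14  [14]
22. n7.pre = 15  [A₁.pre + 1]
23. n0.off = "nqnu"  ["n" ++ B.off]
24. n0.depth = 3  [len(B.off)]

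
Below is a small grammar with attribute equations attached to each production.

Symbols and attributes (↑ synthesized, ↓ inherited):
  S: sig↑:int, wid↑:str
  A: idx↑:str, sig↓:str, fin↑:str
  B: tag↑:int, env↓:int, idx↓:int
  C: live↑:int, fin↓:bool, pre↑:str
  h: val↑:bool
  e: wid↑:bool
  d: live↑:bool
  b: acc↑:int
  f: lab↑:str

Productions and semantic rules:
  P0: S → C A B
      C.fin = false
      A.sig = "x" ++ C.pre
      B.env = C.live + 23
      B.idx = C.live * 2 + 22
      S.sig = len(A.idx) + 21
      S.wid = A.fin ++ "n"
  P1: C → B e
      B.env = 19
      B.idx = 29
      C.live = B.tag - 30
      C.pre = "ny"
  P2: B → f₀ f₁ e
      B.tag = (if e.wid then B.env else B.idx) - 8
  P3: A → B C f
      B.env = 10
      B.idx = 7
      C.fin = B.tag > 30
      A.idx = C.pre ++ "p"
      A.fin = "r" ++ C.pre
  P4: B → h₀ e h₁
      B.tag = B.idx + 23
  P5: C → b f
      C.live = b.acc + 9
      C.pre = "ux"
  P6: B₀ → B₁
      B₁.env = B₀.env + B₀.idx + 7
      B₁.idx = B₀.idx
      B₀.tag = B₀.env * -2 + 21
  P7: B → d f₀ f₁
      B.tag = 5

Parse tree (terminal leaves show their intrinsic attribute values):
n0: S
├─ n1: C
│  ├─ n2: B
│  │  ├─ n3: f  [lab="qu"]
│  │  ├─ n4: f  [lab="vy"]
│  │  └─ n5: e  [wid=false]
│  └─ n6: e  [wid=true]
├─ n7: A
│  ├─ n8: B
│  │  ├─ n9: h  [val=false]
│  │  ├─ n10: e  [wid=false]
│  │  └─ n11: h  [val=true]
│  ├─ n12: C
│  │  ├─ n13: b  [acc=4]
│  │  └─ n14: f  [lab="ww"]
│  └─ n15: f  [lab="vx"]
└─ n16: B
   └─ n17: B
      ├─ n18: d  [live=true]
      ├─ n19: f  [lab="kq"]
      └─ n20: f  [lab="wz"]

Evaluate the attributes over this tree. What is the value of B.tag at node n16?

-7

1. n1.fin = false  [false]
2. n2.env = 19  [19]
3. n2.idx = 29  [29]
4. n3.lab = "qu"  [terminal]
5. n4.lab = "vy"  [terminal]
6. n5.wid = false  [terminal]
7. n2.tag = 21  [(if e.wid then B.env else B.idx) - 8]
8. n6.wid = true  [terminal]
9. n1.live = -9  [B.tag - 30]
10. n1.pre = "ny"  ["ny"]
11. n7.sig = "xny"  ["x" ++ C.pre]
12. n8.env = 10  [10]
13. n8.idx = 7  [7]
14. n9.val = false  [terminal]
15. n10.wid = false  [terminal]
16. n11.val = true  [terminal]
17. n8.tag = 30  [B.idx + 23]
18. n12.fin = false  [B.tag > 30]
19. n13.acc = 4  [terminal]
20. n14.lab = "ww"  [terminal]
21. n12.live = 13  [b.acc + 9]
22. n12.pre = "ux"  ["ux"]
23. n15.lab = "vx"  [terminal]
24. n7.idx = "uxp"  [C.pre ++ "p"]
25. n7.fin = "rux"  ["r" ++ C.pre]
26. n16.env = 14  [C.live + 23]
27. n16.idx = 4  [C.live * 2 + 22]
28. n17.env = 25  [B₀.env + B₀.idx + 7]
29. n17.idx = 4  [B₀.idx]
30. n18.live = true  [terminal]
31. n19.lab = "kq"  [terminal]
32. n20.lab = "wz"  [terminal]
33. n17.tag = 5  [5]
34. n16.tag = -7  [B₀.env * -2 + 21]
35. n0.sig = 24  [len(A.idx) + 21]
36. n0.wid = "ruxn"  [A.fin ++ "n"]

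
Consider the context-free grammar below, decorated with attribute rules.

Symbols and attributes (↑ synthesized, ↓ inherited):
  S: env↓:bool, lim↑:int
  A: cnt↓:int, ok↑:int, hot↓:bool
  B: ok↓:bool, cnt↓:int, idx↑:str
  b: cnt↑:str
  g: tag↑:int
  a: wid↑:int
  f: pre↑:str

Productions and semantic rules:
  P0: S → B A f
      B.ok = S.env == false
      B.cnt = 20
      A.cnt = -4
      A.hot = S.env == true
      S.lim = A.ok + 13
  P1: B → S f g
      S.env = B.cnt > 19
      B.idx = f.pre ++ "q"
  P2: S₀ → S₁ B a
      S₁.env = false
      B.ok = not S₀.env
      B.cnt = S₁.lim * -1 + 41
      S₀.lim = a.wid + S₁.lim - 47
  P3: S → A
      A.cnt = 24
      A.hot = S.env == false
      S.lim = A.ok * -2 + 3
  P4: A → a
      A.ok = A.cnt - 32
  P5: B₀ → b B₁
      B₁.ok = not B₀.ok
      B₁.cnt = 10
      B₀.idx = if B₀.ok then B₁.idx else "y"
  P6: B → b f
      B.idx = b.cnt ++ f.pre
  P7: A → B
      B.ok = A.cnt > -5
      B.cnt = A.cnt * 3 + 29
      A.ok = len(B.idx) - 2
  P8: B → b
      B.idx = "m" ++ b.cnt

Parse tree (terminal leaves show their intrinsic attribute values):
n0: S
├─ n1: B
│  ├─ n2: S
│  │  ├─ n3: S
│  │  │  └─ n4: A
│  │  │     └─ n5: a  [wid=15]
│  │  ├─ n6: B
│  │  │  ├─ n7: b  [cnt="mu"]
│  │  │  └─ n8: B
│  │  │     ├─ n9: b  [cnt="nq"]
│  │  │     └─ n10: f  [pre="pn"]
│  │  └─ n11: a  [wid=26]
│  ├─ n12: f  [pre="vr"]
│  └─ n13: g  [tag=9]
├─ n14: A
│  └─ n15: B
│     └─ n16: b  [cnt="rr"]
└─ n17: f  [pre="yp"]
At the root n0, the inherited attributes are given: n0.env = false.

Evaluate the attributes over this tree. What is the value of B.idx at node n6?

"y"

1. n0.env = false  [given at root]
2. n1.ok = true  [S.env == false]
3. n1.cnt = 20  [20]
4. n2.env = true  [B.cnt > 19]
5. n3.env = false  [false]
6. n4.cnt = 24  [24]
7. n4.hot = true  [S.env == false]
8. n5.wid = 15  [terminal]
9. n4.ok = -8  [A.cnt - 32]
10. n3.lim = 19  [A.ok * -2 + 3]
11. n6.ok = false  [not S₀.env]
12. n6.cnt = 22  [S₁.lim * -1 + 41]
13. n7.cnt = "mu"  [terminal]
14. n8.ok = true  [not B₀.ok]
15. n8.cnt = 10  [10]
16. n9.cnt = "nq"  [terminal]
17. n10.pre = "pn"  [terminal]
18. n8.idx = "nqpn"  [b.cnt ++ f.pre]
19. n6.idx = "y"  [if B₀.ok then B₁.idx else "y"]
20. n11.wid = 26  [terminal]
21. n2.lim = -2  [a.wid + S₁.lim - 47]
22. n12.pre = "vr"  [terminal]
23. n13.tag = 9  [terminal]
24. n1.idx = "vrq"  [f.pre ++ "q"]
25. n14.cnt = -4  [-4]
26. n14.hot = false  [S.env == true]
27. n15.ok = true  [A.cnt > -5]
28. n15.cnt = 17  [A.cnt * 3 + 29]
29. n16.cnt = "rr"  [terminal]
30. n15.idx = "mrr"  ["m" ++ b.cnt]
31. n14.ok = 1  [len(B.idx) - 2]
32. n17.pre = "yp"  [terminal]
33. n0.lim = 14  [A.ok + 13]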